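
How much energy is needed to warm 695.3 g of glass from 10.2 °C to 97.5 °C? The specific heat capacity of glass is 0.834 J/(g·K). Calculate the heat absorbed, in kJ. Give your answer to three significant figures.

q = 50.6 kJ

q = m c ΔT = 695.3 × 0.834 × (97.5 − 10.2)
q = 695.3 × 0.834 × 87.3 = 50620 J = 50.6 kJ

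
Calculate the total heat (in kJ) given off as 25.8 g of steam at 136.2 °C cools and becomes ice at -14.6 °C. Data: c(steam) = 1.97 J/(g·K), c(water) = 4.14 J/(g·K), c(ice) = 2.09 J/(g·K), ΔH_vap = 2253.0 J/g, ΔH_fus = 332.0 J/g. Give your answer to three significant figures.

q1 (cool steam 136.2→100 °C): 25.8 × 1.97 × 36.2 = 1840 J
q2 (condense at 100 °C): 25.8 × 2253.0 = 58127 J
q3 (cool water 100→0 °C): 25.8 × 4.14 × 100.0 = 10681 J
q4 (freeze at 0 °C): 25.8 × 332.0 = 8566 J
q5 (cool ice 0→-14.6 °C): 25.8 × 2.09 × 14.6 = 787 J
Total: 1840 + 58127 + 10681 + 8566 + 787 = 80001 J = 80.0 kJ

q = 80.0 kJ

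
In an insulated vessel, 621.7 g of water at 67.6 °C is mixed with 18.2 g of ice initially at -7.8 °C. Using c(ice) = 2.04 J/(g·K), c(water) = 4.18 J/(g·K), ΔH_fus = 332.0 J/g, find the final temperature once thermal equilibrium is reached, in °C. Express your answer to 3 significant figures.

T_f = 63.3 °C

Heat to bring ice to 0 °C and melt it: q₁ = 18.2×2.04×7.8 + 18.2×332.0 = 6332.0 J
Heat the water can supply cooling to 0 °C: 621.7×4.18×67.6 = 175673 J > q₁, so all ice melts.
Energy balance: 621.7×4.18×(67.6 − T) = 6332.0 + 18.2×4.18×(T − 0)
2598.706(67.6 − T) = 6332.0 + 76.076 T
175673 − 6332.0 = 2674.782 T
T = 169341.0 / 2674.782 = 63.31 °C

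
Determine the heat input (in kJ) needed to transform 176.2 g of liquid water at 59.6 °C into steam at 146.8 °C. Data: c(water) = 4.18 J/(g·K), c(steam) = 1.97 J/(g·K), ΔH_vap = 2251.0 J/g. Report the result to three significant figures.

q = 443 kJ

q1 (heat water 59.6→100.0 °C): 176.2 × 4.18 × 40.4 = 29755 J
q2 (vaporize at 100 °C): 176.2 × 2251.0 = 396626 J
q3 (heat steam 100.0→146.8 °C): 176.2 × 1.97 × 46.8 = 16245 J
Total: 29755 + 396626 + 16245 = 442626 J = 443 kJ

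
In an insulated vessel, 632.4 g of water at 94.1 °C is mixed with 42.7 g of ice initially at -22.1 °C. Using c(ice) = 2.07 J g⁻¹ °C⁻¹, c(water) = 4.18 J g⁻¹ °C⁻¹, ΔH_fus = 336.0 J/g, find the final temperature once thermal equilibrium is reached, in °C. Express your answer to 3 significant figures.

T_f = 82.4 °C

Heat to bring ice to 0 °C and melt it: q₁ = 42.7×2.07×22.1 + 42.7×336.0 = 16301 J
Heat the water can supply cooling to 0 °C: 632.4×4.18×94.1 = 248747 J > q₁, so all ice melts.
Energy balance: 632.4×4.18×(94.1 − T) = 16301 + 42.7×4.18×(T − 0)
2643.432(94.1 − T) = 16301 + 178.486 T
248747 − 16301 = 2821.918 T
T = 232446 / 2821.918 = 82.37 °C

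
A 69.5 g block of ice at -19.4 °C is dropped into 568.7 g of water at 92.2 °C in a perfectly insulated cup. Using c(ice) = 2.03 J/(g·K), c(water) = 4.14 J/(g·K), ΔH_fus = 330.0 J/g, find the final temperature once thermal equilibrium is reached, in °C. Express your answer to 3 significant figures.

Heat to bring ice to 0 °C and melt it: q₁ = 69.5×2.03×19.4 + 69.5×330.0 = 25672 J
Heat the water can supply cooling to 0 °C: 568.7×4.14×92.2 = 217077 J > q₁, so all ice melts.
Energy balance: 568.7×4.14×(92.2 − T) = 25672 + 69.5×4.14×(T − 0)
2354.418(92.2 − T) = 25672 + 287.73 T
217077 − 25672 = 2642.148 T
T = 191405 / 2642.148 = 72.44 °C

T_f = 72.4 °C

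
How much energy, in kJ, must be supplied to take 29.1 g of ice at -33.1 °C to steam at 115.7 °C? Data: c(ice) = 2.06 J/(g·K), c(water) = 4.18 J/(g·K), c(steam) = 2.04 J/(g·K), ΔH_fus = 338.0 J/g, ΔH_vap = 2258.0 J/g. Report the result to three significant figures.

q1 (heat ice -33.1→0.0 °C): 29.1 × 2.06 × 33.1 = 1984 J
q2 (melt at 0 °C): 29.1 × 338.0 = 9836 J
q3 (heat water 0.0→100.0 °C): 29.1 × 4.18 × 100.0 = 12164 J
q4 (vaporize at 100 °C): 29.1 × 2258.0 = 65708 J
q5 (heat steam 100.0→115.7 °C): 29.1 × 2.04 × 15.7 = 932 J
Total: 1984 + 9836 + 12164 + 65708 + 932 = 90624 J = 90.6 kJ

q = 90.6 kJ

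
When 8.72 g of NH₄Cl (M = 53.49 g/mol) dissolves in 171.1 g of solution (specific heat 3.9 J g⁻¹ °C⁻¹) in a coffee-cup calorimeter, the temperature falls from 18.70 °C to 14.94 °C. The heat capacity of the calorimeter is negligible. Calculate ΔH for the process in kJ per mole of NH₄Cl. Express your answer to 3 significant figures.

ΔH = 15.4 kJ/mol

|ΔT| = |14.94 − 18.70| = 3.76 °C
|q_surr| = (171.1 × 3.9) × 3.76 = 667.29 × 3.76 = 2509 J
n(NH₄Cl) = 8.72 / 53.49 = 0.1630 mol
Temperature fell, so q_rxn = +|q_surr| = 2.509 kJ
ΔH = q_rxn / n = 15.39 kJ/mol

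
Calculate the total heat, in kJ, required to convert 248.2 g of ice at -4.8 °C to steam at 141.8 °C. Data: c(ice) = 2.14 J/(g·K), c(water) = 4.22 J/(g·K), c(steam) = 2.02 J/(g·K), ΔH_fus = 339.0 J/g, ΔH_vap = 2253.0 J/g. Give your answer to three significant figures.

q1 (heat ice -4.8→0.0 °C): 248.2 × 2.14 × 4.8 = 2550 J
q2 (melt at 0 °C): 248.2 × 339.0 = 84140 J
q3 (heat water 0.0→100.0 °C): 248.2 × 4.22 × 100.0 = 104740 J
q4 (vaporize at 100 °C): 248.2 × 2253.0 = 559195 J
q5 (heat steam 100.0→141.8 °C): 248.2 × 2.02 × 41.8 = 20957 J
Total: 2550 + 84140 + 104740 + 559195 + 20957 = 771582 J = 772 kJ

q = 772 kJ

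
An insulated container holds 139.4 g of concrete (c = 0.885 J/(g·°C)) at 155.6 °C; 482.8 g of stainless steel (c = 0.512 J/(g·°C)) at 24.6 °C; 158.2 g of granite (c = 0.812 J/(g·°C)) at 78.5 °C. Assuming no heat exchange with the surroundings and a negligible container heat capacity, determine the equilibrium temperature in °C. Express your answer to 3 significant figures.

Σ mᵢcᵢ(T − Tᵢ) = 0  ⇒  T = Σ mᵢcᵢTᵢ / Σ mᵢcᵢ
Σ mᵢcᵢ = 139.4×0.885 + 482.8×0.512 + 158.2×0.812 = 499.0210
Σ mᵢcᵢTᵢ = 123.369×155.6 + 247.1936×24.6 + 128.4584×78.5 = 35361
T = 35361 / 499.0210 = 70.86 °C

T_f = 70.9 °C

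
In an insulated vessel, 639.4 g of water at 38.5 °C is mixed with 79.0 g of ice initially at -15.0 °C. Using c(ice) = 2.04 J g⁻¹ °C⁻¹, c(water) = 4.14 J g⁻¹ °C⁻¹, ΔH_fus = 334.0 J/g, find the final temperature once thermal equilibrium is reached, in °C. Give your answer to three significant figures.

Heat to bring ice to 0 °C and melt it: q₁ = 79.0×2.04×15.0 + 79.0×334.0 = 28803 J
Heat the water can supply cooling to 0 °C: 639.4×4.14×38.5 = 101914 J > q₁, so all ice melts.
Energy balance: 639.4×4.14×(38.5 − T) = 28803 + 79.0×4.14×(T − 0)
2647.116(38.5 − T) = 28803 + 327.06 T
101914 − 28803 = 2974.176 T
T = 73111 / 2974.176 = 24.58 °C

T_f = 24.6 °C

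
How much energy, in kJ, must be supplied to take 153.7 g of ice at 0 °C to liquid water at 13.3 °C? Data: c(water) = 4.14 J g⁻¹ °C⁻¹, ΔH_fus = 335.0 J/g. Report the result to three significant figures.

q1 (melt at 0 °C): 153.7 × 335.0 = 51490 J
q2 (heat water 0.0→13.3 °C): 153.7 × 4.14 × 13.3 = 8463 J
Total: 51490 + 8463 = 59953 J = 60.0 kJ

q = 60.0 kJ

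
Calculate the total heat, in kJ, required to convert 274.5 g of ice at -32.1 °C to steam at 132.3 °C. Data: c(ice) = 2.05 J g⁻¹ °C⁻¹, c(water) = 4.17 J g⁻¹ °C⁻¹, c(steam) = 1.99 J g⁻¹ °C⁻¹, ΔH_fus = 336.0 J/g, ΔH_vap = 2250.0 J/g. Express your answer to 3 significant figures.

q1 (heat ice -32.1→0.0 °C): 274.5 × 2.05 × 32.1 = 18063 J
q2 (melt at 0 °C): 274.5 × 336.0 = 92232 J
q3 (heat water 0.0→100.0 °C): 274.5 × 4.17 × 100.0 = 114467 J
q4 (vaporize at 100 °C): 274.5 × 2250.0 = 617625 J
q5 (heat steam 100.0→132.3 °C): 274.5 × 1.99 × 32.3 = 17644 J
Total: 18063 + 92232 + 114467 + 617625 + 17644 = 860031 J = 860 kJ

q = 860 kJ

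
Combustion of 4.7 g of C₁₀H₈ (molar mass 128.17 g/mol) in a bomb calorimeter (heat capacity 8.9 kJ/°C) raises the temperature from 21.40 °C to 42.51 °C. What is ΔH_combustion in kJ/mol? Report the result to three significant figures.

ΔH = -5120 kJ/mol

ΔT = 42.51 − 21.40 = 21.11 °C
q_cal = C_cal × ΔT = 8.9 × 21.11 = 187.879 kJ
n = 4.7 / 128.17 = 0.03667 mol
q_rxn = −q_cal = -187.879 kJ
ΔH = -187.879 / 0.03667 = -5124 kJ/mol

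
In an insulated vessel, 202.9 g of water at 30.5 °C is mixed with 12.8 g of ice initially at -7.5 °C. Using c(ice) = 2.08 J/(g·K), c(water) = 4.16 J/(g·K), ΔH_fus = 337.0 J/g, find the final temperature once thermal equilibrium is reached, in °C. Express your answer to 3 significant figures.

T_f = 23.7 °C

Heat to bring ice to 0 °C and melt it: q₁ = 12.8×2.08×7.5 + 12.8×337.0 = 4513.3 J
Heat the water can supply cooling to 0 °C: 202.9×4.16×30.5 = 25744.0 J > q₁, so all ice melts.
Energy balance: 202.9×4.16×(30.5 − T) = 4513.3 + 12.8×4.16×(T − 0)
844.064(30.5 − T) = 4513.3 + 53.248 T
25744.0 − 4513.3 = 897.312 T
T = 21230.7 / 897.312 = 23.66 °C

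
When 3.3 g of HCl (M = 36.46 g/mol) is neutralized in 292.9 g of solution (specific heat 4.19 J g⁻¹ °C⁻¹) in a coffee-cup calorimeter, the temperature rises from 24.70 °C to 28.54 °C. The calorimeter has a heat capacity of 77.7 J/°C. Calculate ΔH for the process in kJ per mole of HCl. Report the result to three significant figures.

|ΔT| = |28.54 − 24.70| = 3.84 °C
|q_surr| = (292.9 × 4.19 + 77.7) × 3.84 = 1304.951 × 3.84 = 5011 J
n(HCl) = 3.3 / 36.46 = 0.09051 mol
Temperature rose, so q_rxn = −|q_surr| = -5.011 kJ
ΔH = q_rxn / n = -55.36 kJ/mol

ΔH = -55.4 kJ/mol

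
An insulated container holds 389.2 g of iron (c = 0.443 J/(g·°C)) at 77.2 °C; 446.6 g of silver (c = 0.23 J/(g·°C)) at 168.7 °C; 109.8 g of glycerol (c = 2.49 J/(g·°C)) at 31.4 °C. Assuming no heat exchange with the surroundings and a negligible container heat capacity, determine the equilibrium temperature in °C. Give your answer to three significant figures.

T_f = 71.5 °C

Σ mᵢcᵢ(T − Tᵢ) = 0  ⇒  T = Σ mᵢcᵢTᵢ / Σ mᵢcᵢ
Σ mᵢcᵢ = 389.2×0.443 + 446.6×0.23 + 109.8×2.49 = 548.5356
Σ mᵢcᵢTᵢ = 172.4156×77.2 + 102.718×168.7 + 273.402×31.4 = 39224
T = 39224 / 548.5356 = 71.51 °C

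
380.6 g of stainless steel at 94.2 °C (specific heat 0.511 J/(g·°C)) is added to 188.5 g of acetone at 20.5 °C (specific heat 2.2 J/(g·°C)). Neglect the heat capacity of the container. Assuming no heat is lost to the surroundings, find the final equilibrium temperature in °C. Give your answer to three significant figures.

Heat lost by stainless steel = heat gained by acetone.
(380.6)(0.511)(94.2 − T) = (188.5)(2.2)(T − 20.5)
194.4866 (94.2 − T) = 414.7 (T − 20.5)
18321 − 194.4866 T = 414.7 T − 8501.4
26822.4 = 609.1866 T
T = 44.03 °C

T_f = 44.0 °C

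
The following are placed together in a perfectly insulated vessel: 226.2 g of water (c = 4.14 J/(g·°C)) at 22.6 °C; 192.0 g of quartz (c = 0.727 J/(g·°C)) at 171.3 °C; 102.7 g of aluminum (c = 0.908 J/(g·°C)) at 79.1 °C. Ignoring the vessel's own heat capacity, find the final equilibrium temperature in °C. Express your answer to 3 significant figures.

Σ mᵢcᵢ(T − Tᵢ) = 0  ⇒  T = Σ mᵢcᵢTᵢ / Σ mᵢcᵢ
Σ mᵢcᵢ = 226.2×4.14 + 192.0×0.727 + 102.7×0.908 = 1169.3036
Σ mᵢcᵢTᵢ = 936.468×22.6 + 139.584×171.3 + 93.2516×79.1 = 52451
T = 52451 / 1169.3036 = 44.86 °C

T_f = 44.9 °C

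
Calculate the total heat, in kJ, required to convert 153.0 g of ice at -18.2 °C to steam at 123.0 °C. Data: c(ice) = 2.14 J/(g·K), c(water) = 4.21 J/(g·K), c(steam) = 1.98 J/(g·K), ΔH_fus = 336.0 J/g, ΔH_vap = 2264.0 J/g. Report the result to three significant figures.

q1 (heat ice -18.2→0.0 °C): 153.0 × 2.14 × 18.2 = 5959 J
q2 (melt at 0 °C): 153.0 × 336.0 = 51408 J
q3 (heat water 0.0→100.0 °C): 153.0 × 4.21 × 100.0 = 64413 J
q4 (vaporize at 100 °C): 153.0 × 2264.0 = 346392 J
q5 (heat steam 100.0→123.0 °C): 153.0 × 1.98 × 23.0 = 6968 J
Total: 5959 + 51408 + 64413 + 346392 + 6968 = 475140 J = 475 kJ

q = 475 kJ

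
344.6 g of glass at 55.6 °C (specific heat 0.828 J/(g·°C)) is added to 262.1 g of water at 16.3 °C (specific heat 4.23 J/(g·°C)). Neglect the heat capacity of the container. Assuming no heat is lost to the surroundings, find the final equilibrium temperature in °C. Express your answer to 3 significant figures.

T_f = 24.3 °C

Heat lost by glass = heat gained by water.
(344.6)(0.828)(55.6 − T) = (262.1)(4.23)(T − 16.3)
285.3288 (55.6 − T) = 1108.683 (T − 16.3)
15864 − 285.3288 T = 1108.683 T − 18072
33936 = 1394.0118 T
T = 24.34 °C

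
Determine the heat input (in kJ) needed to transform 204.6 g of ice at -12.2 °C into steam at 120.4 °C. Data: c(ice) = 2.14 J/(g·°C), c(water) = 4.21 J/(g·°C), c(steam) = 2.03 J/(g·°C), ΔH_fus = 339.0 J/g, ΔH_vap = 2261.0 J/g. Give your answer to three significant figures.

q = 632 kJ

q1 (heat ice -12.2→0.0 °C): 204.6 × 2.14 × 12.2 = 5342 J
q2 (melt at 0 °C): 204.6 × 339.0 = 69359 J
q3 (heat water 0.0→100.0 °C): 204.6 × 4.21 × 100.0 = 86137 J
q4 (vaporize at 100 °C): 204.6 × 2261.0 = 462601 J
q5 (heat steam 100.0→120.4 °C): 204.6 × 2.03 × 20.4 = 8473 J
Total: 5342 + 69359 + 86137 + 462601 + 8473 = 631912 J = 632 kJ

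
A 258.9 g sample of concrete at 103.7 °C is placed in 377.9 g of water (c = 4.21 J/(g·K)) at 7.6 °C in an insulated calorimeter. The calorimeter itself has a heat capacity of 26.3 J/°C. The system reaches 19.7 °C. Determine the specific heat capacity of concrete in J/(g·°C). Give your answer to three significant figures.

q_gained = (377.9 × 4.21 + 26.3) × (19.7 − 7.6) = 19570 J
q_lost = 258.9 × c × (103.7 − 19.7) = 21747.6 c
Set equal: c = 19570 / 21747.6 = 0.900 J/(g·°C)

c = 0.900 J/(g·°C)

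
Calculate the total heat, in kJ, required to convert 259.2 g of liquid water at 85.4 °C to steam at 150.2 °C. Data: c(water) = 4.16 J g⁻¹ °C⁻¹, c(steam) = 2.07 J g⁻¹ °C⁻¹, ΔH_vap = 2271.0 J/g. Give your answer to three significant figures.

q1 (heat water 85.4→100.0 °C): 259.2 × 4.16 × 14.6 = 15743 J
q2 (vaporize at 100 °C): 259.2 × 2271.0 = 588643 J
q3 (heat steam 100.0→150.2 °C): 259.2 × 2.07 × 50.2 = 26935 J
Total: 15743 + 588643 + 26935 = 631321 J = 631 kJ

q = 631 kJ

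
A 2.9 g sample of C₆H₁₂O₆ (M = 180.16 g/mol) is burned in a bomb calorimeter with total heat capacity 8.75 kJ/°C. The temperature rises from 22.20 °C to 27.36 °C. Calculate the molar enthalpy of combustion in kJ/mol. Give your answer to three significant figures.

ΔH = -2800 kJ/mol

ΔT = 27.36 − 22.20 = 5.16 °C
q_cal = C_cal × ΔT = 8.75 × 5.16 = 45.15 kJ
n = 2.9 / 180.16 = 0.01610 mol
q_rxn = −q_cal = -45.15 kJ
ΔH = -45.15 / 0.01610 = -2804 kJ/mol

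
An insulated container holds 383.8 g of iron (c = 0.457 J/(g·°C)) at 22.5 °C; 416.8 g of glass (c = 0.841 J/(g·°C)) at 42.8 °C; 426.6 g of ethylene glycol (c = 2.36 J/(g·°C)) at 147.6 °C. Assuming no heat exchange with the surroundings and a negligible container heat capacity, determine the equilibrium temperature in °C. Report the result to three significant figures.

T_f = 109 °C

Σ mᵢcᵢ(T − Tᵢ) = 0  ⇒  T = Σ mᵢcᵢTᵢ / Σ mᵢcᵢ
Σ mᵢcᵢ = 383.8×0.457 + 416.8×0.841 + 426.6×2.36 = 1532.7014
Σ mᵢcᵢTᵢ = 175.3966×22.5 + 350.5288×42.8 + 1006.776×147.6 = 167550
T = 167550 / 1532.7014 = 109.3 °C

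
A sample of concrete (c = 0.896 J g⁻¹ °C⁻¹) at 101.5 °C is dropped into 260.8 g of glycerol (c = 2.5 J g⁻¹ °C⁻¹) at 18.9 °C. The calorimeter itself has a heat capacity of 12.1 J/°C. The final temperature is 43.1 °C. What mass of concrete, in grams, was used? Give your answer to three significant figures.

q_gained = (260.8 × 2.5 + 12.1) × (43.1 − 18.9) = 16070 J
q_lost = m × 0.896 × (101.5 − 43.1) = 52.3264 m
m = 16070 / 52.3264 = 307 g

m = 307 g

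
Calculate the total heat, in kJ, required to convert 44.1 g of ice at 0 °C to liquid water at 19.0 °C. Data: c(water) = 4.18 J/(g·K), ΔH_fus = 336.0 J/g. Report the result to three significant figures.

q1 (melt at 0 °C): 44.1 × 336.0 = 14818 J
q2 (heat water 0.0→19.0 °C): 44.1 × 4.18 × 19.0 = 3502 J
Total: 14818 + 3502 = 18320 J = 18.3 kJ

q = 18.3 kJ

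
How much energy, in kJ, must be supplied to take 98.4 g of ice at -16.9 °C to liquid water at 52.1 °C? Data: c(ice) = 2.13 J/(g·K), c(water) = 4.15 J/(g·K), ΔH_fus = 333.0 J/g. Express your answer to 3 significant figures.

q1 (heat ice -16.9→0.0 °C): 98.4 × 2.13 × 16.9 = 3542 J
q2 (melt at 0 °C): 98.4 × 333.0 = 32767 J
q3 (heat water 0.0→52.1 °C): 98.4 × 4.15 × 52.1 = 21276 J
Total: 3542 + 32767 + 21276 = 57585 J = 57.6 kJ

q = 57.6 kJ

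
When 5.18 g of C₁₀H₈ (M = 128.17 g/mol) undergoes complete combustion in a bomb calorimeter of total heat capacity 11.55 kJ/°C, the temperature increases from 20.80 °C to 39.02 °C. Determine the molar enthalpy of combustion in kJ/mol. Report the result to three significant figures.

ΔH = -5210 kJ/mol

ΔT = 39.02 − 20.80 = 18.22 °C
q_cal = C_cal × ΔT = 11.55 × 18.22 = 210.441 kJ
n = 5.18 / 128.17 = 0.04042 mol
q_rxn = −q_cal = -210.441 kJ
ΔH = -210.441 / 0.04042 = -5206 kJ/mol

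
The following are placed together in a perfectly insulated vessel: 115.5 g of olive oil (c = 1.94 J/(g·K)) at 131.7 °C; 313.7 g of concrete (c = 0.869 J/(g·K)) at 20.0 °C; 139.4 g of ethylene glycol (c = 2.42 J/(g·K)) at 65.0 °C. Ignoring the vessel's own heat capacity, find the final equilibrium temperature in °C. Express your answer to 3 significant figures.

T_f = 68.2 °C

Σ mᵢcᵢ(T − Tᵢ) = 0  ⇒  T = Σ mᵢcᵢTᵢ / Σ mᵢcᵢ
Σ mᵢcᵢ = 115.5×1.94 + 313.7×0.869 + 139.4×2.42 = 834.0233
Σ mᵢcᵢTᵢ = 224.07×131.7 + 272.6053×20.0 + 337.348×65.0 = 56890
T = 56890 / 834.0233 = 68.21 °C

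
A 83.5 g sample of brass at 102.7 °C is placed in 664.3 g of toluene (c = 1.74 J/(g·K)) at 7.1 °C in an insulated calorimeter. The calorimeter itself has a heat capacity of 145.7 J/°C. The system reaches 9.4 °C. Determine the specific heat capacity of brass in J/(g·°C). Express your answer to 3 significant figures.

c = 0.384 J/(g·°C)

q_gained = (664.3 × 1.74 + 145.7) × (9.4 − 7.1) = 2994 J
q_lost = 83.5 × c × (102.7 − 9.4) = 7790.55 c
Set equal: c = 2994 / 7790.55 = 0.384 J/(g·°C)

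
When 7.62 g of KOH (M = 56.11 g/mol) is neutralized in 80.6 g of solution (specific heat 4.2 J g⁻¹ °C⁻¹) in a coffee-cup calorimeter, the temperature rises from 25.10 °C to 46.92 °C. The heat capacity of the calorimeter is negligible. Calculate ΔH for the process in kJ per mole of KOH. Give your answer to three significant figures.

|ΔT| = |46.92 − 25.10| = 21.82 °C
|q_surr| = (80.6 × 4.2) × 21.82 = 338.52 × 21.82 = 7387 J
n(KOH) = 7.62 / 56.11 = 0.1358 mol
Temperature rose, so q_rxn = −|q_surr| = -7.387 kJ
ΔH = q_rxn / n = -54.40 kJ/mol

ΔH = -54.4 kJ/mol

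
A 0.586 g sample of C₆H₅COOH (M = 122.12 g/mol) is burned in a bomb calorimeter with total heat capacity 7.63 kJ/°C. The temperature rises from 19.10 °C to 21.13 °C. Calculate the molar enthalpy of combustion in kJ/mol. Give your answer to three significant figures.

ΔH = -3230 kJ/mol

ΔT = 21.13 − 19.10 = 2.03 °C
q_cal = C_cal × ΔT = 7.63 × 2.03 = 15.4889 kJ
n = 0.586 / 122.12 = 0.004799 mol
q_rxn = −q_cal = -15.4889 kJ
ΔH = -15.4889 / 0.004799 = -3228 kJ/mol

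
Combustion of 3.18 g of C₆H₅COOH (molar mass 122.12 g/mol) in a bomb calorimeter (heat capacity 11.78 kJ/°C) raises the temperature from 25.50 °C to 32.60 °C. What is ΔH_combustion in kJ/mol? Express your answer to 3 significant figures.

ΔH = -3210 kJ/mol

ΔT = 32.60 − 25.50 = 7.10 °C
q_cal = C_cal × ΔT = 11.78 × 7.10 = 83.638 kJ
n = 3.18 / 122.12 = 0.02604 mol
q_rxn = −q_cal = -83.638 kJ
ΔH = -83.638 / 0.02604 = -3212 kJ/mol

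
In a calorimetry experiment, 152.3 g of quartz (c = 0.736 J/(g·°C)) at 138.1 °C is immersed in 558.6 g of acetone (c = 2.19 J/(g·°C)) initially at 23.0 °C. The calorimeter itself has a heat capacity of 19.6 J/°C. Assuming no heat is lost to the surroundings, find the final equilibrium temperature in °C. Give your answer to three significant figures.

Heat lost by quartz = heat gained by acetone + calorimeter.
(152.3)(0.736)(138.1 − T) = [(558.6)(2.19) + 19.6](T − 23.0)
112.0928 (138.1 − T) = 1242.934 (T − 23.0)
15480 − 112.0928 T = 1242.934 T − 28587
44067 = 1355.0268 T
T = 32.52 °C

T_f = 32.5 °C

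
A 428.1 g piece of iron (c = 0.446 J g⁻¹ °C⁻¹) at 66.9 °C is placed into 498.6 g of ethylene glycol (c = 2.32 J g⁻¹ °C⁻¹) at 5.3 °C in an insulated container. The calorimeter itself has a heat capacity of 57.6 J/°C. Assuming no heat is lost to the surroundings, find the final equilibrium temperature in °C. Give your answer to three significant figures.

Heat lost by iron = heat gained by ethylene glycol + calorimeter.
(428.1)(0.446)(66.9 − T) = [(498.6)(2.32) + 57.6](T − 5.3)
190.9326 (66.9 − T) = 1214.352 (T − 5.3)
12773 − 190.9326 T = 1214.352 T − 6436.1
19209.1 = 1405.2846 T
T = 13.67 °C

T_f = 13.7 °C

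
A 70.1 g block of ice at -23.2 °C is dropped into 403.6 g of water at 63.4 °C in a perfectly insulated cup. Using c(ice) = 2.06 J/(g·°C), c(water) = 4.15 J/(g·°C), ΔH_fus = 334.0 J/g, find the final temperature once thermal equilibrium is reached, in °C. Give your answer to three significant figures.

Heat to bring ice to 0 °C and melt it: q₁ = 70.1×2.06×23.2 + 70.1×334.0 = 26764 J
Heat the water can supply cooling to 0 °C: 403.6×4.15×63.4 = 106191 J > q₁, so all ice melts.
Energy balance: 403.6×4.15×(63.4 − T) = 26764 + 70.1×4.15×(T − 0)
1674.94(63.4 − T) = 26764 + 290.915 T
106191 − 26764 = 1965.855 T
T = 79427 / 1965.855 = 40.40 °C

T_f = 40.4 °C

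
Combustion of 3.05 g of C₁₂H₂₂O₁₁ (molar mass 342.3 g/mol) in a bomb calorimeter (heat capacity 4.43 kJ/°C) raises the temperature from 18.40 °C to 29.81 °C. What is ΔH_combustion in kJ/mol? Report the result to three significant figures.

ΔH = -5670 kJ/mol

ΔT = 29.81 − 18.40 = 11.41 °C
q_cal = C_cal × ΔT = 4.43 × 11.41 = 50.5463 kJ
n = 3.05 / 342.3 = 0.008910 mol
q_rxn = −q_cal = -50.5463 kJ
ΔH = -50.5463 / 0.008910 = -5673 kJ/mol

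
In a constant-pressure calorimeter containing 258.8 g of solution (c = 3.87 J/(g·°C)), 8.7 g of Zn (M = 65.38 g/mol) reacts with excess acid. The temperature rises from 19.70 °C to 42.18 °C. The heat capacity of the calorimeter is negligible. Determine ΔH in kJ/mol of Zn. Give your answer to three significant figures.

ΔH = -169 kJ/mol

|ΔT| = |42.18 − 19.70| = 22.48 °C
|q_surr| = (258.8 × 3.87) × 22.48 = 1001.556 × 22.48 = 22510 J
n(Zn) = 8.7 / 65.38 = 0.1331 mol
Temperature rose, so q_rxn = −|q_surr| = -22.51 kJ
ΔH = q_rxn / n = -169.1 kJ/mol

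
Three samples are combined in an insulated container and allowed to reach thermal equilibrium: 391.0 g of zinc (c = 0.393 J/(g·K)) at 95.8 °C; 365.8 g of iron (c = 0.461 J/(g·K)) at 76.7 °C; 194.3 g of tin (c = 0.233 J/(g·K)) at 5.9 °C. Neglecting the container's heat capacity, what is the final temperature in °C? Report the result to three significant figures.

Σ mᵢcᵢ(T − Tᵢ) = 0  ⇒  T = Σ mᵢcᵢTᵢ / Σ mᵢcᵢ
Σ mᵢcᵢ = 391.0×0.393 + 365.8×0.461 + 194.3×0.233 = 367.5687
Σ mᵢcᵢTᵢ = 153.663×95.8 + 168.6338×76.7 + 45.2719×5.9 = 27922
T = 27922 / 367.5687 = 75.96 °C

T_f = 76.0 °C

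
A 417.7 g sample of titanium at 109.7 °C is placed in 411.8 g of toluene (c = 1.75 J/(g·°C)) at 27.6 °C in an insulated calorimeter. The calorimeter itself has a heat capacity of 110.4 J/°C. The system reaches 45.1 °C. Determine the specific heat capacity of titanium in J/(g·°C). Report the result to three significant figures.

q_gained = (411.8 × 1.75 + 110.4) × (45.1 − 27.6) = 14540 J
q_lost = 417.7 × c × (109.7 − 45.1) = 26983.42 c
Set equal: c = 14540 / 26983.42 = 0.539 J/(g·°C)

c = 0.539 J/(g·°C)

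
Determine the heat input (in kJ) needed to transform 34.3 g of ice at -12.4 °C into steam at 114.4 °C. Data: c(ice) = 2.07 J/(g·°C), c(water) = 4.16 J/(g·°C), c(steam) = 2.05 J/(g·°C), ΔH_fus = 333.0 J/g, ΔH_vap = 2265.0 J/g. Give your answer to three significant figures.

q = 105 kJ

q1 (heat ice -12.4→0.0 °C): 34.3 × 2.07 × 12.4 = 880 J
q2 (melt at 0 °C): 34.3 × 333.0 = 11422 J
q3 (heat water 0.0→100.0 °C): 34.3 × 4.16 × 100.0 = 14269 J
q4 (vaporize at 100 °C): 34.3 × 2265.0 = 77690 J
q5 (heat steam 100.0→114.4 °C): 34.3 × 2.05 × 14.4 = 1013 J
Total: 880 + 11422 + 14269 + 77690 + 1013 = 105274 J = 105 kJ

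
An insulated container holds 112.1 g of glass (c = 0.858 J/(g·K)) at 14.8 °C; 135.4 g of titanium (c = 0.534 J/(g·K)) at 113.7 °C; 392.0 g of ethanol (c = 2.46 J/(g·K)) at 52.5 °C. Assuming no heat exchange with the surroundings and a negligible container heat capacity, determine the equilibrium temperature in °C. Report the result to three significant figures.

T_f = 53.2 °C

Σ mᵢcᵢ(T − Tᵢ) = 0  ⇒  T = Σ mᵢcᵢTᵢ / Σ mᵢcᵢ
Σ mᵢcᵢ = 112.1×0.858 + 135.4×0.534 + 392.0×2.46 = 1132.8054
Σ mᵢcᵢTᵢ = 96.1818×14.8 + 72.3036×113.7 + 964.32×52.5 = 60271
T = 60271 / 1132.8054 = 53.21 °C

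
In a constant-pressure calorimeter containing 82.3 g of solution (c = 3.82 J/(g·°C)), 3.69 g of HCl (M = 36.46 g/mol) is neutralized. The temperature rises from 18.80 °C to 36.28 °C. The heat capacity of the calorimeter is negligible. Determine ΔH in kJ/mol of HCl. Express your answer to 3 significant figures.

|ΔT| = |36.28 − 18.80| = 17.48 °C
|q_surr| = (82.3 × 3.82) × 17.48 = 314.386 × 17.48 = 5495 J
n(HCl) = 3.69 / 36.46 = 0.1012 mol
Temperature rose, so q_rxn = −|q_surr| = -5.495 kJ
ΔH = q_rxn / n = -54.30 kJ/mol

ΔH = -54.3 kJ/mol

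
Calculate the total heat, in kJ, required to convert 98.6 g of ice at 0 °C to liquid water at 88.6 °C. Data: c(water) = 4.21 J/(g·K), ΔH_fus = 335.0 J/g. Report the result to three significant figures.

q = 69.8 kJ

q1 (melt at 0 °C): 98.6 × 335.0 = 33031 J
q2 (heat water 0.0→88.6 °C): 98.6 × 4.21 × 88.6 = 36778 J
Total: 33031 + 36778 = 69809 J = 69.8 kJ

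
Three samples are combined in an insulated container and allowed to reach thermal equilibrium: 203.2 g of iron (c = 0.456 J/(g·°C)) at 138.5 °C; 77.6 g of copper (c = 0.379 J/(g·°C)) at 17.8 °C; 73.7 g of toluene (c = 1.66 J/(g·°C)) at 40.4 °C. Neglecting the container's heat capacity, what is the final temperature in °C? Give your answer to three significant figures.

Σ mᵢcᵢ(T − Tᵢ) = 0  ⇒  T = Σ mᵢcᵢTᵢ / Σ mᵢcᵢ
Σ mᵢcᵢ = 203.2×0.456 + 77.6×0.379 + 73.7×1.66 = 244.4116
Σ mᵢcᵢTᵢ = 92.6592×138.5 + 29.4104×17.8 + 122.342×40.4 = 18299
T = 18299 / 244.4116 = 74.87 °C

T_f = 74.9 °C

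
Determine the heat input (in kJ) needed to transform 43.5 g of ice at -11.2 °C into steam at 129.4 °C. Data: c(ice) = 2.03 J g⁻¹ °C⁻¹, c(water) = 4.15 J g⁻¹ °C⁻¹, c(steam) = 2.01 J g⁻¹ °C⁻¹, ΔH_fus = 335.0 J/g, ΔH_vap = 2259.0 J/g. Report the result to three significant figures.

q = 134 kJ

q1 (heat ice -11.2→0.0 °C): 43.5 × 2.03 × 11.2 = 989 J
q2 (melt at 0 °C): 43.5 × 335.0 = 14573 J
q3 (heat water 0.0→100.0 °C): 43.5 × 4.15 × 100.0 = 18053 J
q4 (vaporize at 100 °C): 43.5 × 2259.0 = 98267 J
q5 (heat steam 100.0→129.4 °C): 43.5 × 2.01 × 29.4 = 2571 J
Total: 989 + 14573 + 18053 + 98267 + 2571 = 134453 J = 134 kJ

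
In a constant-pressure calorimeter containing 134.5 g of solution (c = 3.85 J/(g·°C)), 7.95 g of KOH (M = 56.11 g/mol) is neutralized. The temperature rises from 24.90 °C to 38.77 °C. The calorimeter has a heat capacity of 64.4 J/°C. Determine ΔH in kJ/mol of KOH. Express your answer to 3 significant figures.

ΔH = -57.0 kJ/mol

|ΔT| = |38.77 − 24.90| = 13.87 °C
|q_surr| = (134.5 × 3.85 + 64.4) × 13.87 = 582.225 × 13.87 = 8075 J
n(KOH) = 7.95 / 56.11 = 0.1417 mol
Temperature rose, so q_rxn = −|q_surr| = -8.075 kJ
ΔH = q_rxn / n = -56.99 kJ/mol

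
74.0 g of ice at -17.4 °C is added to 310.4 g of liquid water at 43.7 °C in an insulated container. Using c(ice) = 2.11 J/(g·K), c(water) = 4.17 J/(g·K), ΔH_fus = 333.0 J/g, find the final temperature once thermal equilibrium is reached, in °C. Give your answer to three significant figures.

Heat to bring ice to 0 °C and melt it: q₁ = 74.0×2.11×17.4 + 74.0×333.0 = 27359 J
Heat the water can supply cooling to 0 °C: 310.4×4.17×43.7 = 56563.9 J > q₁, so all ice melts.
Energy balance: 310.4×4.17×(43.7 − T) = 27359 + 74.0×4.17×(T − 0)
1294.368(43.7 − T) = 27359 + 308.58 T
56563.9 − 27359 = 1602.948 T
T = 29204.9 / 1602.948 = 18.22 °C

T_f = 18.2 °C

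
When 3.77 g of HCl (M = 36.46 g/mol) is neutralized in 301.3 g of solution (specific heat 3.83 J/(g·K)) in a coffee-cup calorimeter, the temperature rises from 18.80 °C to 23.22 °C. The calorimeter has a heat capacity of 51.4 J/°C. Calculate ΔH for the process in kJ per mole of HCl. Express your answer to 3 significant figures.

ΔH = -51.5 kJ/mol

|ΔT| = |23.22 − 18.80| = 4.42 °C
|q_surr| = (301.3 × 3.83 + 51.4) × 4.42 = 1205.379 × 4.42 = 5328 J
n(HCl) = 3.77 / 36.46 = 0.1034 mol
Temperature rose, so q_rxn = −|q_surr| = -5.328 kJ
ΔH = q_rxn / n = -51.53 kJ/mol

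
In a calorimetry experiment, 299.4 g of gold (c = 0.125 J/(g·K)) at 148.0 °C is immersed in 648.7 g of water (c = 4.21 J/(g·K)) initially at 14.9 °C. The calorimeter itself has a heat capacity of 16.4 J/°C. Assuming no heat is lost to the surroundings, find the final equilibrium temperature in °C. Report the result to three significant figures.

T_f = 16.7 °C

Heat lost by gold = heat gained by water + calorimeter.
(299.4)(0.125)(148.0 − T) = [(648.7)(4.21) + 16.4](T − 14.9)
37.425 (148.0 − T) = 2747.427 (T − 14.9)
5538.9 − 37.425 T = 2747.427 T − 40937
46475.9 = 2784.852 T
T = 16.69 °C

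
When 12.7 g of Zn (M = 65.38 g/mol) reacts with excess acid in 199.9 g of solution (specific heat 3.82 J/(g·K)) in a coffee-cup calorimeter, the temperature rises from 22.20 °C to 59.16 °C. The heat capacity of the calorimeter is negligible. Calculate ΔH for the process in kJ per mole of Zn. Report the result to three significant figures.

|ΔT| = |59.16 − 22.20| = 36.96 °C
|q_surr| = (199.9 × 3.82) × 36.96 = 763.618 × 36.96 = 28220 J
n(Zn) = 12.7 / 65.38 = 0.1942 mol
Temperature rose, so q_rxn = −|q_surr| = -28.22 kJ
ΔH = q_rxn / n = -145.3 kJ/mol

ΔH = -145 kJ/mol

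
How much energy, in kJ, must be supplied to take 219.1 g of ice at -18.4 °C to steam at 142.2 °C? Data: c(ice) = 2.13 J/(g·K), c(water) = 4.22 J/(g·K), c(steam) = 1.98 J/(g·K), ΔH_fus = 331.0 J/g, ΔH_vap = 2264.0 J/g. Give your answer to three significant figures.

q = 688 kJ

q1 (heat ice -18.4→0.0 °C): 219.1 × 2.13 × 18.4 = 8587 J
q2 (melt at 0 °C): 219.1 × 331.0 = 72522 J
q3 (heat water 0.0→100.0 °C): 219.1 × 4.22 × 100.0 = 92460 J
q4 (vaporize at 100 °C): 219.1 × 2264.0 = 496042 J
q5 (heat steam 100.0→142.2 °C): 219.1 × 1.98 × 42.2 = 18307 J
Total: 8587 + 72522 + 92460 + 496042 + 18307 = 687918 J = 688 kJ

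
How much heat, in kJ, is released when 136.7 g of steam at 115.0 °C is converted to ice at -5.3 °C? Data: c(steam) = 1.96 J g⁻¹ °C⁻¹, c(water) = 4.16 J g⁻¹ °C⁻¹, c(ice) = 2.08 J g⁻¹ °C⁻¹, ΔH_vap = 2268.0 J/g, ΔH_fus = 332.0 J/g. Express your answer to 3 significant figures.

q1 (cool steam 115.0→100 °C): 136.7 × 1.96 × 15.0 = 4019 J
q2 (condense at 100 °C): 136.7 × 2268.0 = 310036 J
q3 (cool water 100→0 °C): 136.7 × 4.16 × 100.0 = 56867 J
q4 (freeze at 0 °C): 136.7 × 332.0 = 45384 J
q5 (cool ice 0→-5.3 °C): 136.7 × 2.08 × 5.3 = 1507 J
Total: 4019 + 310036 + 56867 + 45384 + 1507 = 417813 J = 418 kJ

q = 418 kJ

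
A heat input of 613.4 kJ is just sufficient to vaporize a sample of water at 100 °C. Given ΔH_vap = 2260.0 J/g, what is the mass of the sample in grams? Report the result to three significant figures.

m = q / ΔH_vap = 613400 J / 2260.0 J/g = 271 g

m = 271 g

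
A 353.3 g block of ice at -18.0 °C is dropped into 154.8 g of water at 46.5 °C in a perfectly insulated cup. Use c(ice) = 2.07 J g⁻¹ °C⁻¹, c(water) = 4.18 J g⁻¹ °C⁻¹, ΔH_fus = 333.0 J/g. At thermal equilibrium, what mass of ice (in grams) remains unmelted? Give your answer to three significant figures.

m_ice remaining = 302 g

Heat to warm all ice to 0 °C: 353.3×2.07×18.0 = 13164 J
Heat released by water cooling to 0 °C: 154.8×4.18×46.5 = 30088 J
30088 J < 13164 + 353.3×333.0 = 130812.9 J, so not all ice melts; final T = 0 °C.
Heat left for melting: 30088 − 13164 = 16924 J
Mass melted = 16924 / 333.0 = 50.82 g
Ice remaining = 353.3 − 50.82 = 302.48 g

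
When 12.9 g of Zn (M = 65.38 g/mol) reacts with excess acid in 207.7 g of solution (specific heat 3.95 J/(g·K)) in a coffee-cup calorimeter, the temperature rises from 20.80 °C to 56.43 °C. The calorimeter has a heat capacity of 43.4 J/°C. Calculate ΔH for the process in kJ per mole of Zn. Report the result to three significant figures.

ΔH = -156 kJ/mol

|ΔT| = |56.43 − 20.80| = 35.63 °C
|q_surr| = (207.7 × 3.95 + 43.4) × 35.63 = 863.815 × 35.63 = 30780 J
n(Zn) = 12.9 / 65.38 = 0.1973 mol
Temperature rose, so q_rxn = −|q_surr| = -30.78 kJ
ΔH = q_rxn / n = -156.0 kJ/mol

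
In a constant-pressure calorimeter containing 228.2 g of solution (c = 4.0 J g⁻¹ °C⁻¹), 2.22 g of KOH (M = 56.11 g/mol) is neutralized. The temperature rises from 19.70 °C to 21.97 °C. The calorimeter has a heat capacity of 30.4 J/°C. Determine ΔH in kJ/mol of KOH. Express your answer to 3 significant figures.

|ΔT| = |21.97 − 19.70| = 2.27 °C
|q_surr| = (228.2 × 4.0 + 30.4) × 2.27 = 943.2 × 2.27 = 2141 J
n(KOH) = 2.22 / 56.11 = 0.03957 mol
Temperature rose, so q_rxn = −|q_surr| = -2.141 kJ
ΔH = q_rxn / n = -54.11 kJ/mol

ΔH = -54.1 kJ/mol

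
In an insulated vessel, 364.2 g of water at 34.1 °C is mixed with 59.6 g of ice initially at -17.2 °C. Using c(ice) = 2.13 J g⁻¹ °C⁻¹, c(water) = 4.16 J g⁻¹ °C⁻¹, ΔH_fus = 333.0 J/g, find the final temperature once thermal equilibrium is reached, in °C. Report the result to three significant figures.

T_f = 16.8 °C

Heat to bring ice to 0 °C and melt it: q₁ = 59.6×2.13×17.2 + 59.6×333.0 = 22030 J
Heat the water can supply cooling to 0 °C: 364.2×4.16×34.1 = 51664.0 J > q₁, so all ice melts.
Energy balance: 364.2×4.16×(34.1 − T) = 22030 + 59.6×4.16×(T − 0)
1515.072(34.1 − T) = 22030 + 247.936 T
51664.0 − 22030 = 1763.008 T
T = 29634.0 / 1763.008 = 16.81 °C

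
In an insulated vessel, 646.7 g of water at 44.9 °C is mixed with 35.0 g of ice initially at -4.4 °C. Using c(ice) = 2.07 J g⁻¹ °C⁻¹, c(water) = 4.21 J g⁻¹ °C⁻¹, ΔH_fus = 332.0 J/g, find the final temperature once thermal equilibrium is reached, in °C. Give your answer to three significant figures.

Heat to bring ice to 0 °C and melt it: q₁ = 35.0×2.07×4.4 + 35.0×332.0 = 11939 J
Heat the water can supply cooling to 0 °C: 646.7×4.21×44.9 = 122245 J > q₁, so all ice melts.
Energy balance: 646.7×4.21×(44.9 − T) = 11939 + 35.0×4.21×(T − 0)
2722.607(44.9 − T) = 11939 + 147.35 T
122245 − 11939 = 2869.957 T
T = 110306 / 2869.957 = 38.43 °C

T_f = 38.4 °C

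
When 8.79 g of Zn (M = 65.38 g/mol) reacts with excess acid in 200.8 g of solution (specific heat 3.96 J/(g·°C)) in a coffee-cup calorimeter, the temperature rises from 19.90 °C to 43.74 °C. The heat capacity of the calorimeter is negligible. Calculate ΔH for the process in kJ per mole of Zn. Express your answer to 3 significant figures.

ΔH = -141 kJ/mol

|ΔT| = |43.74 − 19.90| = 23.84 °C
|q_surr| = (200.8 × 3.96) × 23.84 = 795.168 × 23.84 = 18960 J
n(Zn) = 8.79 / 65.38 = 0.1344 mol
Temperature rose, so q_rxn = −|q_surr| = -18.96 kJ
ΔH = q_rxn / n = -141.1 kJ/mol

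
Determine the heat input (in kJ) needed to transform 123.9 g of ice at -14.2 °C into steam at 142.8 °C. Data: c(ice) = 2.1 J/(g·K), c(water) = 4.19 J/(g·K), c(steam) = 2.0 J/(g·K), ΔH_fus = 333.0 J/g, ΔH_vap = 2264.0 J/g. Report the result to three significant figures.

q1 (heat ice -14.2→0.0 °C): 123.9 × 2.1 × 14.2 = 3695 J
q2 (melt at 0 °C): 123.9 × 333.0 = 41259 J
q3 (heat water 0.0→100.0 °C): 123.9 × 4.19 × 100.0 = 51914 J
q4 (vaporize at 100 °C): 123.9 × 2264.0 = 280510 J
q5 (heat steam 100.0→142.8 °C): 123.9 × 2.0 × 42.8 = 10606 J
Total: 3695 + 41259 + 51914 + 280510 + 10606 = 387984 J = 388 kJ

q = 388 kJ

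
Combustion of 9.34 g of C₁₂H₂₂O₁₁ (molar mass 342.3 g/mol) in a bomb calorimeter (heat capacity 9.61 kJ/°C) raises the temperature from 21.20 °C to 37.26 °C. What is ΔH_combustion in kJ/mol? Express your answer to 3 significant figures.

ΔH = -5660 kJ/mol

ΔT = 37.26 − 21.20 = 16.06 °C
q_cal = C_cal × ΔT = 9.61 × 16.06 = 154.3366 kJ
n = 9.34 / 342.3 = 0.02729 mol
q_rxn = −q_cal = -154.3366 kJ
ΔH = -154.3366 / 0.02729 = -5655 kJ/mol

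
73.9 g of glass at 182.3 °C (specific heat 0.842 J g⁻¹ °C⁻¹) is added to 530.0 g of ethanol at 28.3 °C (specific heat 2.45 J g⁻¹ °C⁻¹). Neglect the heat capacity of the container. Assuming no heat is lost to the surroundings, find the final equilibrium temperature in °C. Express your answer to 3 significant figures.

T_f = 35.3 °C

Heat lost by glass = heat gained by ethanol.
(73.9)(0.842)(182.3 − T) = (530.0)(2.45)(T − 28.3)
62.2238 (182.3 − T) = 1298.5 (T − 28.3)
11343 − 62.2238 T = 1298.5 T − 36748
48091 = 1360.7238 T
T = 35.34 °C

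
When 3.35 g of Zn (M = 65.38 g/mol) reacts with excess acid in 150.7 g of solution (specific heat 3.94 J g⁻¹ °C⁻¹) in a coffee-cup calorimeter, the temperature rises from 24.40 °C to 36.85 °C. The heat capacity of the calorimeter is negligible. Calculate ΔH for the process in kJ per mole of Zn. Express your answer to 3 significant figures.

|ΔT| = |36.85 − 24.40| = 12.45 °C
|q_surr| = (150.7 × 3.94) × 12.45 = 593.758 × 12.45 = 7392 J
n(Zn) = 3.35 / 65.38 = 0.05124 mol
Temperature rose, so q_rxn = −|q_surr| = -7.392 kJ
ΔH = q_rxn / n = -144.3 kJ/mol

ΔH = -144 kJ/mol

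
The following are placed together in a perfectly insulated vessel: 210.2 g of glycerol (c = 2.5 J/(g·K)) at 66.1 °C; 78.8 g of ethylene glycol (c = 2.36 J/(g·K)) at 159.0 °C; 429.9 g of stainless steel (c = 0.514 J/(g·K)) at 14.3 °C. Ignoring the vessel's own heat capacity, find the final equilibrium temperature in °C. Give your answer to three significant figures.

Σ mᵢcᵢ(T − Tᵢ) = 0  ⇒  T = Σ mᵢcᵢTᵢ / Σ mᵢcᵢ
Σ mᵢcᵢ = 210.2×2.5 + 78.8×2.36 + 429.9×0.514 = 932.4366
Σ mᵢcᵢTᵢ = 525.5×66.1 + 185.968×159.0 + 220.9686×14.3 = 67464
T = 67464 / 932.4366 = 72.35 °C

T_f = 72.4 °C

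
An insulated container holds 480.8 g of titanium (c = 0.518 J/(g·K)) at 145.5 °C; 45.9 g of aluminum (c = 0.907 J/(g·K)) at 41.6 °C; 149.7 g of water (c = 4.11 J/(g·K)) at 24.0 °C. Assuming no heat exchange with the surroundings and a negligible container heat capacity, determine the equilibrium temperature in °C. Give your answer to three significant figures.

Σ mᵢcᵢ(T − Tᵢ) = 0  ⇒  T = Σ mᵢcᵢTᵢ / Σ mᵢcᵢ
Σ mᵢcᵢ = 480.8×0.518 + 45.9×0.907 + 149.7×4.11 = 905.9527
Σ mᵢcᵢTᵢ = 249.0544×145.5 + 41.6313×41.6 + 615.267×24.0 = 52736
T = 52736 / 905.9527 = 58.21 °C

T_f = 58.2 °C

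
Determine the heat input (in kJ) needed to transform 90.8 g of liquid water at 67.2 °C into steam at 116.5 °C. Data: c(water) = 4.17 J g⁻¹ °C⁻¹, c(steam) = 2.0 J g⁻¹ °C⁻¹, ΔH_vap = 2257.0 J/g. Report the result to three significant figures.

q1 (heat water 67.2→100.0 °C): 90.8 × 4.17 × 32.8 = 12419 J
q2 (vaporize at 100 °C): 90.8 × 2257.0 = 204936 J
q3 (heat steam 100.0→116.5 °C): 90.8 × 2.0 × 16.5 = 2996 J
Total: 12419 + 204936 + 2996 = 220351 J = 220 kJ

q = 220 kJ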